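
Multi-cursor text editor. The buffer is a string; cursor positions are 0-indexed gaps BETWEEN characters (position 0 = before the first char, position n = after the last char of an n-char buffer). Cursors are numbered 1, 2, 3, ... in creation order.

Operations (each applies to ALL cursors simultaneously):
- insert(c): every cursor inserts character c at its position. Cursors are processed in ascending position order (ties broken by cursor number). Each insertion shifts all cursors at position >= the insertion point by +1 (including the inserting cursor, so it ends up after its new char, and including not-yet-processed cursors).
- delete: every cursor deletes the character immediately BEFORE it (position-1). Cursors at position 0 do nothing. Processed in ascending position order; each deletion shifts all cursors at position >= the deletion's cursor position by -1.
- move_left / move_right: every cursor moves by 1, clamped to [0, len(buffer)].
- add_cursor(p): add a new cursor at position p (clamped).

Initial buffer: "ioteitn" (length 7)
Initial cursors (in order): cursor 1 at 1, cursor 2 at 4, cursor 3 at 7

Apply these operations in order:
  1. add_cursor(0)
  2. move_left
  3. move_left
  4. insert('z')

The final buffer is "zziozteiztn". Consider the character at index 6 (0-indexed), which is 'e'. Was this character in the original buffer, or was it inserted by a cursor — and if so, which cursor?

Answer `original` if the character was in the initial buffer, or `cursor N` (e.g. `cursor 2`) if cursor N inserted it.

Answer: original

Derivation:
After op 1 (add_cursor(0)): buffer="ioteitn" (len 7), cursors c4@0 c1@1 c2@4 c3@7, authorship .......
After op 2 (move_left): buffer="ioteitn" (len 7), cursors c1@0 c4@0 c2@3 c3@6, authorship .......
After op 3 (move_left): buffer="ioteitn" (len 7), cursors c1@0 c4@0 c2@2 c3@5, authorship .......
After op 4 (insert('z')): buffer="zziozteiztn" (len 11), cursors c1@2 c4@2 c2@5 c3@9, authorship 14..2...3..
Authorship (.=original, N=cursor N): 1 4 . . 2 . . . 3 . .
Index 6: author = original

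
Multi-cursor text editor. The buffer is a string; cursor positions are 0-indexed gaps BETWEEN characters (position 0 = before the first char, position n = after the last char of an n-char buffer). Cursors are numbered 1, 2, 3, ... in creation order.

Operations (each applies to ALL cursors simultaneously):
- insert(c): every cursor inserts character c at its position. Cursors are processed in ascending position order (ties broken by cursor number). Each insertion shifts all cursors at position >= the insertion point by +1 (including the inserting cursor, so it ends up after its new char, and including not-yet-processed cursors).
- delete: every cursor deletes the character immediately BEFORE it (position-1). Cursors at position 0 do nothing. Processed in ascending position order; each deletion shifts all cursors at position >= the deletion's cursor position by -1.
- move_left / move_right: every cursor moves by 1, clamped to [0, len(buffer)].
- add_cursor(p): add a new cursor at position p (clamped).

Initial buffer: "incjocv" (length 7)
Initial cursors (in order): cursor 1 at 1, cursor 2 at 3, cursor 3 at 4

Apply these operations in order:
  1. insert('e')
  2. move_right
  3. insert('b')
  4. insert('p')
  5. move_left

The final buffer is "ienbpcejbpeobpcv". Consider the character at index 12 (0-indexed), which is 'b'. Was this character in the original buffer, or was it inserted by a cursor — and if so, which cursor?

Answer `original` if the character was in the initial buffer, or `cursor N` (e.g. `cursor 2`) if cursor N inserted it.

Answer: cursor 3

Derivation:
After op 1 (insert('e')): buffer="iencejeocv" (len 10), cursors c1@2 c2@5 c3@7, authorship .1..2.3...
After op 2 (move_right): buffer="iencejeocv" (len 10), cursors c1@3 c2@6 c3@8, authorship .1..2.3...
After op 3 (insert('b')): buffer="ienbcejbeobcv" (len 13), cursors c1@4 c2@8 c3@11, authorship .1.1.2.23.3..
After op 4 (insert('p')): buffer="ienbpcejbpeobpcv" (len 16), cursors c1@5 c2@10 c3@14, authorship .1.11.2.223.33..
After op 5 (move_left): buffer="ienbpcejbpeobpcv" (len 16), cursors c1@4 c2@9 c3@13, authorship .1.11.2.223.33..
Authorship (.=original, N=cursor N): . 1 . 1 1 . 2 . 2 2 3 . 3 3 . .
Index 12: author = 3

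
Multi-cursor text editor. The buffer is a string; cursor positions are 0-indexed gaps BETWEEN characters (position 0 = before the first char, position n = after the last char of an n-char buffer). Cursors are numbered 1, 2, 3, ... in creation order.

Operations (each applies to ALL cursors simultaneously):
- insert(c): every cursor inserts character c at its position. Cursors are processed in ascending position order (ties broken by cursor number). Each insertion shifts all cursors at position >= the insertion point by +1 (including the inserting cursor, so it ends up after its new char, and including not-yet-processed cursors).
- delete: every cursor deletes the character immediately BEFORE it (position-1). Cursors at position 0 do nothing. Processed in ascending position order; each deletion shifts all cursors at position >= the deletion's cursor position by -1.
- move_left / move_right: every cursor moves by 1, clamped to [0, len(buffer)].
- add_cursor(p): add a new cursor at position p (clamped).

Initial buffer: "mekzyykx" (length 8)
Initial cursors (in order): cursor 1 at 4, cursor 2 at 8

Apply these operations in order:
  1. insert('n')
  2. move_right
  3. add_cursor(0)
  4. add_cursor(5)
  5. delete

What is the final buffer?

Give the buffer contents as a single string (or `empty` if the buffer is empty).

Answer: mekzykx

Derivation:
After op 1 (insert('n')): buffer="mekznyykxn" (len 10), cursors c1@5 c2@10, authorship ....1....2
After op 2 (move_right): buffer="mekznyykxn" (len 10), cursors c1@6 c2@10, authorship ....1....2
After op 3 (add_cursor(0)): buffer="mekznyykxn" (len 10), cursors c3@0 c1@6 c2@10, authorship ....1....2
After op 4 (add_cursor(5)): buffer="mekznyykxn" (len 10), cursors c3@0 c4@5 c1@6 c2@10, authorship ....1....2
After op 5 (delete): buffer="mekzykx" (len 7), cursors c3@0 c1@4 c4@4 c2@7, authorship .......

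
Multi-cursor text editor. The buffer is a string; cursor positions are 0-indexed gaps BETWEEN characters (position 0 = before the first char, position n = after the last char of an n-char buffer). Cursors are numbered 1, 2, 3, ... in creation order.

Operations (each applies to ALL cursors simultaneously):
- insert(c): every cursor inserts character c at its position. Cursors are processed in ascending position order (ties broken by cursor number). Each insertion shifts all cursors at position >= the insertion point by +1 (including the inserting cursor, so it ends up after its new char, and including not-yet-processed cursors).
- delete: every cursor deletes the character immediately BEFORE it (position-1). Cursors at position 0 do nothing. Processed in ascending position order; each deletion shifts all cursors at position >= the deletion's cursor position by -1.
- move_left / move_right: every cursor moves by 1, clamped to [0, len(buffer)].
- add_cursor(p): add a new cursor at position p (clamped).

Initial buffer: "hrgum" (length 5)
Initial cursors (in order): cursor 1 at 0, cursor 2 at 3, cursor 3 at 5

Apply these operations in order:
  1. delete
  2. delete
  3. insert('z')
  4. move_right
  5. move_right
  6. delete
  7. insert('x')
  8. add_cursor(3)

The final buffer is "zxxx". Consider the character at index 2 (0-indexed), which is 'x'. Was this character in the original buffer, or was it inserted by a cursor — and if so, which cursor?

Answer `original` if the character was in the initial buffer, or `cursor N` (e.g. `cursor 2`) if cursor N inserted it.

Answer: cursor 2

Derivation:
After op 1 (delete): buffer="hru" (len 3), cursors c1@0 c2@2 c3@3, authorship ...
After op 2 (delete): buffer="h" (len 1), cursors c1@0 c2@1 c3@1, authorship .
After op 3 (insert('z')): buffer="zhzz" (len 4), cursors c1@1 c2@4 c3@4, authorship 1.23
After op 4 (move_right): buffer="zhzz" (len 4), cursors c1@2 c2@4 c3@4, authorship 1.23
After op 5 (move_right): buffer="zhzz" (len 4), cursors c1@3 c2@4 c3@4, authorship 1.23
After op 6 (delete): buffer="z" (len 1), cursors c1@1 c2@1 c3@1, authorship 1
After op 7 (insert('x')): buffer="zxxx" (len 4), cursors c1@4 c2@4 c3@4, authorship 1123
After op 8 (add_cursor(3)): buffer="zxxx" (len 4), cursors c4@3 c1@4 c2@4 c3@4, authorship 1123
Authorship (.=original, N=cursor N): 1 1 2 3
Index 2: author = 2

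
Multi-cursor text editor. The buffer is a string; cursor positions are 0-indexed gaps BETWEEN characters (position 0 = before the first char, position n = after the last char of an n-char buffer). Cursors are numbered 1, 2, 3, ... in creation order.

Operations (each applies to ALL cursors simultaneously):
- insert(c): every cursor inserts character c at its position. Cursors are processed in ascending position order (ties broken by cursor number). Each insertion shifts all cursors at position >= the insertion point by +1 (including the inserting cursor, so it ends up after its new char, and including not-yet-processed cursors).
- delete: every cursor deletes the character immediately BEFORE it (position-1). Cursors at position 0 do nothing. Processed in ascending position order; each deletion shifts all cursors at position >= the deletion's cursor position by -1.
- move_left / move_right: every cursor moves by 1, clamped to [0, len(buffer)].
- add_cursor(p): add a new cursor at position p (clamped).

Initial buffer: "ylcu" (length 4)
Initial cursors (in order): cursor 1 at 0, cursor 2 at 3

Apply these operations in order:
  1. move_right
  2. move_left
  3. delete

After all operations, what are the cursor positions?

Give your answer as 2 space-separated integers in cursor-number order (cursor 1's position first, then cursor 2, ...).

Answer: 0 2

Derivation:
After op 1 (move_right): buffer="ylcu" (len 4), cursors c1@1 c2@4, authorship ....
After op 2 (move_left): buffer="ylcu" (len 4), cursors c1@0 c2@3, authorship ....
After op 3 (delete): buffer="ylu" (len 3), cursors c1@0 c2@2, authorship ...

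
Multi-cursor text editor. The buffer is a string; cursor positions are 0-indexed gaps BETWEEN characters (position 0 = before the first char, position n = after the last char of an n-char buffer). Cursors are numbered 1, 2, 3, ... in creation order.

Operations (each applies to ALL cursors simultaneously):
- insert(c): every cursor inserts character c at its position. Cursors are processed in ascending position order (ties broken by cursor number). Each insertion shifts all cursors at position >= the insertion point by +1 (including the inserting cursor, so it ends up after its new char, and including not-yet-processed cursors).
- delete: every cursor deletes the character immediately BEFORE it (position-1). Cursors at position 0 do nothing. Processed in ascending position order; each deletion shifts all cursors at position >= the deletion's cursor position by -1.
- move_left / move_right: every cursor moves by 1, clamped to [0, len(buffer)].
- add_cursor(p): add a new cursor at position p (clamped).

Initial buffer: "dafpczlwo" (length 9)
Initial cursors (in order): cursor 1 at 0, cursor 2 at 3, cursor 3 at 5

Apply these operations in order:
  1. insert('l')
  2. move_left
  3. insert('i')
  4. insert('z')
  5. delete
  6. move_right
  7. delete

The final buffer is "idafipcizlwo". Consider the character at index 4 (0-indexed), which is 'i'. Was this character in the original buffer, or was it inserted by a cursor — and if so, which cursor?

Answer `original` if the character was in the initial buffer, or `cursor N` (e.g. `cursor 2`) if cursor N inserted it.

Answer: cursor 2

Derivation:
After op 1 (insert('l')): buffer="ldaflpclzlwo" (len 12), cursors c1@1 c2@5 c3@8, authorship 1...2..3....
After op 2 (move_left): buffer="ldaflpclzlwo" (len 12), cursors c1@0 c2@4 c3@7, authorship 1...2..3....
After op 3 (insert('i')): buffer="ildafilpcilzlwo" (len 15), cursors c1@1 c2@6 c3@10, authorship 11...22..33....
After op 4 (insert('z')): buffer="izldafizlpcizlzlwo" (len 18), cursors c1@2 c2@8 c3@13, authorship 111...222..333....
After op 5 (delete): buffer="ildafilpcilzlwo" (len 15), cursors c1@1 c2@6 c3@10, authorship 11...22..33....
After op 6 (move_right): buffer="ildafilpcilzlwo" (len 15), cursors c1@2 c2@7 c3@11, authorship 11...22..33....
After op 7 (delete): buffer="idafipcizlwo" (len 12), cursors c1@1 c2@5 c3@8, authorship 1...2..3....
Authorship (.=original, N=cursor N): 1 . . . 2 . . 3 . . . .
Index 4: author = 2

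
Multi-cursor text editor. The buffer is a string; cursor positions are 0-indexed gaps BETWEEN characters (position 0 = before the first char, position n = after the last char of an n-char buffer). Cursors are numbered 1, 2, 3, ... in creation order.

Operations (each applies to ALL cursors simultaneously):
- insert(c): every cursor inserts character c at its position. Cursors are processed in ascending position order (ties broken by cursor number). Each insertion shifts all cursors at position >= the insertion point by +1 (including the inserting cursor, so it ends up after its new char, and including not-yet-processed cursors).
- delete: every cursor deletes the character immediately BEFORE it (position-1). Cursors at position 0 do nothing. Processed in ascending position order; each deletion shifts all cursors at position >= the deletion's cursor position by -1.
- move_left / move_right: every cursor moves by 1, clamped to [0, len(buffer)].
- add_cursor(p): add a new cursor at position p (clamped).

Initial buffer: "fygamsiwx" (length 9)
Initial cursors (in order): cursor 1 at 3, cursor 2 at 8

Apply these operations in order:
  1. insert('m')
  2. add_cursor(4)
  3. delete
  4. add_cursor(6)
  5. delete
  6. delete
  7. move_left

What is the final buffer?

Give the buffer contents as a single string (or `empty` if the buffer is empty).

Answer: ax

Derivation:
After op 1 (insert('m')): buffer="fygmamsiwmx" (len 11), cursors c1@4 c2@10, authorship ...1.....2.
After op 2 (add_cursor(4)): buffer="fygmamsiwmx" (len 11), cursors c1@4 c3@4 c2@10, authorship ...1.....2.
After op 3 (delete): buffer="fyamsiwx" (len 8), cursors c1@2 c3@2 c2@7, authorship ........
After op 4 (add_cursor(6)): buffer="fyamsiwx" (len 8), cursors c1@2 c3@2 c4@6 c2@7, authorship ........
After op 5 (delete): buffer="amsx" (len 4), cursors c1@0 c3@0 c2@3 c4@3, authorship ....
After op 6 (delete): buffer="ax" (len 2), cursors c1@0 c3@0 c2@1 c4@1, authorship ..
After op 7 (move_left): buffer="ax" (len 2), cursors c1@0 c2@0 c3@0 c4@0, authorship ..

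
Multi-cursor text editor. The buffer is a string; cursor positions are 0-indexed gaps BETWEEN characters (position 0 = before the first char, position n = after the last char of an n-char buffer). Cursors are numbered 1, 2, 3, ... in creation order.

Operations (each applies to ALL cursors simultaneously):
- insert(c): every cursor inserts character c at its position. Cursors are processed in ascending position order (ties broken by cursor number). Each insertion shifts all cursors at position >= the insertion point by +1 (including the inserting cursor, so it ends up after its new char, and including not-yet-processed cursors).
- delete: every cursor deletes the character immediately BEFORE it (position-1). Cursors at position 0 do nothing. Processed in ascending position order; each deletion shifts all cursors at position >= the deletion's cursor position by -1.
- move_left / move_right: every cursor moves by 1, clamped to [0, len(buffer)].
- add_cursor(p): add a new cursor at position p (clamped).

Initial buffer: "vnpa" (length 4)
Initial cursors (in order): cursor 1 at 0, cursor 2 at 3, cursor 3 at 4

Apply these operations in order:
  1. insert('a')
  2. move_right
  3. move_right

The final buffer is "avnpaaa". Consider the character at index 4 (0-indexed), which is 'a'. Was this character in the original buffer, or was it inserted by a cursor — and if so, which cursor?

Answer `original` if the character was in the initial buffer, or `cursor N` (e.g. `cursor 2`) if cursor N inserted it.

After op 1 (insert('a')): buffer="avnpaaa" (len 7), cursors c1@1 c2@5 c3@7, authorship 1...2.3
After op 2 (move_right): buffer="avnpaaa" (len 7), cursors c1@2 c2@6 c3@7, authorship 1...2.3
After op 3 (move_right): buffer="avnpaaa" (len 7), cursors c1@3 c2@7 c3@7, authorship 1...2.3
Authorship (.=original, N=cursor N): 1 . . . 2 . 3
Index 4: author = 2

Answer: cursor 2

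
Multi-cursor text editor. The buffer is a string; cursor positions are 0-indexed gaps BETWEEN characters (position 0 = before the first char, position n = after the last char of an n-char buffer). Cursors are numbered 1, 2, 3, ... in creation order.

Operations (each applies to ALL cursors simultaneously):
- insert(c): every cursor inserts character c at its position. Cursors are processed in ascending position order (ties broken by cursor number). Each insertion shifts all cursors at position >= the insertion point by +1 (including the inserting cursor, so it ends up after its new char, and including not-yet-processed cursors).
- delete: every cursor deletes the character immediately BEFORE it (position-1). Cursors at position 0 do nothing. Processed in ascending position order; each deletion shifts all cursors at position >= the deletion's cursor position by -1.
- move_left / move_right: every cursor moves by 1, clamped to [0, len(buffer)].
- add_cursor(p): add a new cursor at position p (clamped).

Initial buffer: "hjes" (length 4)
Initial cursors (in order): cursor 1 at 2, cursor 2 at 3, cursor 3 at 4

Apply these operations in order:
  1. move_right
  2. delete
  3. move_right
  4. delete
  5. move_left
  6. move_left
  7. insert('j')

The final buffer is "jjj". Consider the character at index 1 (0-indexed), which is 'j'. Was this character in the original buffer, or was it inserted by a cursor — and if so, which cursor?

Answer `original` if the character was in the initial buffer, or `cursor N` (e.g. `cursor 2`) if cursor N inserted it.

After op 1 (move_right): buffer="hjes" (len 4), cursors c1@3 c2@4 c3@4, authorship ....
After op 2 (delete): buffer="h" (len 1), cursors c1@1 c2@1 c3@1, authorship .
After op 3 (move_right): buffer="h" (len 1), cursors c1@1 c2@1 c3@1, authorship .
After op 4 (delete): buffer="" (len 0), cursors c1@0 c2@0 c3@0, authorship 
After op 5 (move_left): buffer="" (len 0), cursors c1@0 c2@0 c3@0, authorship 
After op 6 (move_left): buffer="" (len 0), cursors c1@0 c2@0 c3@0, authorship 
After op 7 (insert('j')): buffer="jjj" (len 3), cursors c1@3 c2@3 c3@3, authorship 123
Authorship (.=original, N=cursor N): 1 2 3
Index 1: author = 2

Answer: cursor 2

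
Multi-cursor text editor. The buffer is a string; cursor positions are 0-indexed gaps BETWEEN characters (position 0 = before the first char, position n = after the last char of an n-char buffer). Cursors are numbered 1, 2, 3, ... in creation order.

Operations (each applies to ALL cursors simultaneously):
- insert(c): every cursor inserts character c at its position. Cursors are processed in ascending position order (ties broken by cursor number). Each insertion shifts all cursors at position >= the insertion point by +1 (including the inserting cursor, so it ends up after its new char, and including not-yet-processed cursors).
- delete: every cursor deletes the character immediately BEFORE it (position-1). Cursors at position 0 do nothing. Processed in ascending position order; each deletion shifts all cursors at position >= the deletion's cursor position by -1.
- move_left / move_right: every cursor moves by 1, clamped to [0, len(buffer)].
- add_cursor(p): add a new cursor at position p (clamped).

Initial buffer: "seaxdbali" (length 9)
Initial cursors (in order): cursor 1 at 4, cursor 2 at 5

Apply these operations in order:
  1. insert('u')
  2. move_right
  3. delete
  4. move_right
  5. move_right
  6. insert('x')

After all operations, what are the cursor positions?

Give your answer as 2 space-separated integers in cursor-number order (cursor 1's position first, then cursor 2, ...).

Answer: 8 10

Derivation:
After op 1 (insert('u')): buffer="seaxudubali" (len 11), cursors c1@5 c2@7, authorship ....1.2....
After op 2 (move_right): buffer="seaxudubali" (len 11), cursors c1@6 c2@8, authorship ....1.2....
After op 3 (delete): buffer="seaxuuali" (len 9), cursors c1@5 c2@6, authorship ....12...
After op 4 (move_right): buffer="seaxuuali" (len 9), cursors c1@6 c2@7, authorship ....12...
After op 5 (move_right): buffer="seaxuuali" (len 9), cursors c1@7 c2@8, authorship ....12...
After op 6 (insert('x')): buffer="seaxuuaxlxi" (len 11), cursors c1@8 c2@10, authorship ....12.1.2.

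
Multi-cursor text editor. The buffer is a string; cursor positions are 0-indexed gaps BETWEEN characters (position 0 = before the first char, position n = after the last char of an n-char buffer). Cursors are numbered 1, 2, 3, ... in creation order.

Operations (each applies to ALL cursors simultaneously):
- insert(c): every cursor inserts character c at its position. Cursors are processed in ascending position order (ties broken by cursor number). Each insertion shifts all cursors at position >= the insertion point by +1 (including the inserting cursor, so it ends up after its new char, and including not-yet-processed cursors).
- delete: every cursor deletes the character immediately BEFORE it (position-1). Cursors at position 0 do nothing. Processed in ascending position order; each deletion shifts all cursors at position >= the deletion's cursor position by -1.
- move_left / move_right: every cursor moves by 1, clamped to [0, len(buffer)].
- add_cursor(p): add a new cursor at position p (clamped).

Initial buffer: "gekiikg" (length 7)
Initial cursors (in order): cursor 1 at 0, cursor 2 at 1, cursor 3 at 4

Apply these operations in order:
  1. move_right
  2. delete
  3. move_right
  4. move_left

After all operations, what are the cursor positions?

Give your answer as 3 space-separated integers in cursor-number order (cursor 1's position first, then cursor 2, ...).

Answer: 0 0 2

Derivation:
After op 1 (move_right): buffer="gekiikg" (len 7), cursors c1@1 c2@2 c3@5, authorship .......
After op 2 (delete): buffer="kikg" (len 4), cursors c1@0 c2@0 c3@2, authorship ....
After op 3 (move_right): buffer="kikg" (len 4), cursors c1@1 c2@1 c3@3, authorship ....
After op 4 (move_left): buffer="kikg" (len 4), cursors c1@0 c2@0 c3@2, authorship ....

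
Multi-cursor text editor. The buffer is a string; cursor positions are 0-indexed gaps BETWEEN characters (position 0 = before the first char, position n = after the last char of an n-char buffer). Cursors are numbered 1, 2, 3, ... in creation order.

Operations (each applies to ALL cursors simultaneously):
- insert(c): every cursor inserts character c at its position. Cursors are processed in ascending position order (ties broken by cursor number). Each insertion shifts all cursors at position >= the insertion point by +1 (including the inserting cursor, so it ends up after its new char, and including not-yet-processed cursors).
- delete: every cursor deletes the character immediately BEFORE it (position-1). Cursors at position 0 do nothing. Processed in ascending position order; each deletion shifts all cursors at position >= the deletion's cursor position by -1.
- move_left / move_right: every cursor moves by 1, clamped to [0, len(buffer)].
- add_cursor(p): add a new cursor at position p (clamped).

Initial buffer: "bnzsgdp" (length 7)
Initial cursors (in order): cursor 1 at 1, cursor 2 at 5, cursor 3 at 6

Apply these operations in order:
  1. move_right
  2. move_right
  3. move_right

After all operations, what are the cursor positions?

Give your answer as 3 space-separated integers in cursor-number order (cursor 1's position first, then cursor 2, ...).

After op 1 (move_right): buffer="bnzsgdp" (len 7), cursors c1@2 c2@6 c3@7, authorship .......
After op 2 (move_right): buffer="bnzsgdp" (len 7), cursors c1@3 c2@7 c3@7, authorship .......
After op 3 (move_right): buffer="bnzsgdp" (len 7), cursors c1@4 c2@7 c3@7, authorship .......

Answer: 4 7 7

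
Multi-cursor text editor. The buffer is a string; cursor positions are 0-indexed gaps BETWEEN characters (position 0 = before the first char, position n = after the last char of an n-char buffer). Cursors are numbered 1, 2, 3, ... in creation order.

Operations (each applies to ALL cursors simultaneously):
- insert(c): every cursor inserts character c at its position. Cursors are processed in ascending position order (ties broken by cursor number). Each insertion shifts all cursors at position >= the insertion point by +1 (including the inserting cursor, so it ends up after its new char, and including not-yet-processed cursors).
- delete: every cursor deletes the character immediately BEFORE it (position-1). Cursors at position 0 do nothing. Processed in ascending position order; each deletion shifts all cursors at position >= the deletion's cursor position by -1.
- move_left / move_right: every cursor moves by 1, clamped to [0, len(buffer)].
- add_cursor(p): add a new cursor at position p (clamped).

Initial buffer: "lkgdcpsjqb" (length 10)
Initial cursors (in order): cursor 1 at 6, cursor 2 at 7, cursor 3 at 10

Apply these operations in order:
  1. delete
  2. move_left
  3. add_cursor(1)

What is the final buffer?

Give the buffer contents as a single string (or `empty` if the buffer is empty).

Answer: lkgdcjq

Derivation:
After op 1 (delete): buffer="lkgdcjq" (len 7), cursors c1@5 c2@5 c3@7, authorship .......
After op 2 (move_left): buffer="lkgdcjq" (len 7), cursors c1@4 c2@4 c3@6, authorship .......
After op 3 (add_cursor(1)): buffer="lkgdcjq" (len 7), cursors c4@1 c1@4 c2@4 c3@6, authorship .......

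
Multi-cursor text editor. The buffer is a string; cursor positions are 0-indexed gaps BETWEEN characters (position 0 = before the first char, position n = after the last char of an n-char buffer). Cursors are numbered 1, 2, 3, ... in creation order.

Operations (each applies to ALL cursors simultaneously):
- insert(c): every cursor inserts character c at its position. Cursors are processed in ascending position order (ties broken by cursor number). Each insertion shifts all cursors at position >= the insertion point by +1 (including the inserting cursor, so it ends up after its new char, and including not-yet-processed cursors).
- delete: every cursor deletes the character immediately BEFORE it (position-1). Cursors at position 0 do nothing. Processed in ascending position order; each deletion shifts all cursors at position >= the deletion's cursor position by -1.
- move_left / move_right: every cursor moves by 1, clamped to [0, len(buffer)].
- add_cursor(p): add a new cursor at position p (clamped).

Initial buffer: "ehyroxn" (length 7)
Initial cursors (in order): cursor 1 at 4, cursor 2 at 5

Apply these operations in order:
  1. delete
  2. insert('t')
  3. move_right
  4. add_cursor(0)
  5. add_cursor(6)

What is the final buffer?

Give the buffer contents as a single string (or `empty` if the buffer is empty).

Answer: ehyttxn

Derivation:
After op 1 (delete): buffer="ehyxn" (len 5), cursors c1@3 c2@3, authorship .....
After op 2 (insert('t')): buffer="ehyttxn" (len 7), cursors c1@5 c2@5, authorship ...12..
After op 3 (move_right): buffer="ehyttxn" (len 7), cursors c1@6 c2@6, authorship ...12..
After op 4 (add_cursor(0)): buffer="ehyttxn" (len 7), cursors c3@0 c1@6 c2@6, authorship ...12..
After op 5 (add_cursor(6)): buffer="ehyttxn" (len 7), cursors c3@0 c1@6 c2@6 c4@6, authorship ...12..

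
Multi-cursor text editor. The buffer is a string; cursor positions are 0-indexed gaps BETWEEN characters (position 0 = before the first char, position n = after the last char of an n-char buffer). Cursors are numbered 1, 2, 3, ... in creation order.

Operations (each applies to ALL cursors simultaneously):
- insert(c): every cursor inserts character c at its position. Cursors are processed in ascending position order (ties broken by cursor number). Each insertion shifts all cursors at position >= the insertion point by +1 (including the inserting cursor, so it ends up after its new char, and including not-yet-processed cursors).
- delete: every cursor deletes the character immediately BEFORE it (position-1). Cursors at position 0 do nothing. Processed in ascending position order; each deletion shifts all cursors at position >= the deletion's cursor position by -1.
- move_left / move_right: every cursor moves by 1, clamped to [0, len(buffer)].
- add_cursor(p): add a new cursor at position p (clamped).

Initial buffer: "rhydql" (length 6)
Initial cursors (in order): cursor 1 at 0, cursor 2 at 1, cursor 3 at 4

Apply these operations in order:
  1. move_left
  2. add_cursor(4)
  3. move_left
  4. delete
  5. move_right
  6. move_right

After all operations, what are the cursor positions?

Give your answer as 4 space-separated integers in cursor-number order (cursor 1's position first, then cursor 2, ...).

Answer: 2 2 3 3

Derivation:
After op 1 (move_left): buffer="rhydql" (len 6), cursors c1@0 c2@0 c3@3, authorship ......
After op 2 (add_cursor(4)): buffer="rhydql" (len 6), cursors c1@0 c2@0 c3@3 c4@4, authorship ......
After op 3 (move_left): buffer="rhydql" (len 6), cursors c1@0 c2@0 c3@2 c4@3, authorship ......
After op 4 (delete): buffer="rdql" (len 4), cursors c1@0 c2@0 c3@1 c4@1, authorship ....
After op 5 (move_right): buffer="rdql" (len 4), cursors c1@1 c2@1 c3@2 c4@2, authorship ....
After op 6 (move_right): buffer="rdql" (len 4), cursors c1@2 c2@2 c3@3 c4@3, authorship ....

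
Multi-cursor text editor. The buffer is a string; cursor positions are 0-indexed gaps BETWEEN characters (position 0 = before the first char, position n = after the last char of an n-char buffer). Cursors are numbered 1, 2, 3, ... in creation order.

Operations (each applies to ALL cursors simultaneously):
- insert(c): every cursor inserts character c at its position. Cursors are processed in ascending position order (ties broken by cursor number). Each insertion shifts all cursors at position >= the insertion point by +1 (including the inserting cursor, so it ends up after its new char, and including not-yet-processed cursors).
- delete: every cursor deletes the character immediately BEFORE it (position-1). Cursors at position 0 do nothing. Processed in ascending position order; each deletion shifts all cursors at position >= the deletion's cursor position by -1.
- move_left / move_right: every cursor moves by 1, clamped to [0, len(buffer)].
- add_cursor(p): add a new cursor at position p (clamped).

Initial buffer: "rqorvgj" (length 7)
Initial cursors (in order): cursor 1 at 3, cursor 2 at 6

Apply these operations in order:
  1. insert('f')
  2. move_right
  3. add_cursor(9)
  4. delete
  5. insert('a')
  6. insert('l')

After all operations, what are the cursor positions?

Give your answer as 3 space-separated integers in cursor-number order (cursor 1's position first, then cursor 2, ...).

After op 1 (insert('f')): buffer="rqofrvgfj" (len 9), cursors c1@4 c2@8, authorship ...1...2.
After op 2 (move_right): buffer="rqofrvgfj" (len 9), cursors c1@5 c2@9, authorship ...1...2.
After op 3 (add_cursor(9)): buffer="rqofrvgfj" (len 9), cursors c1@5 c2@9 c3@9, authorship ...1...2.
After op 4 (delete): buffer="rqofvg" (len 6), cursors c1@4 c2@6 c3@6, authorship ...1..
After op 5 (insert('a')): buffer="rqofavgaa" (len 9), cursors c1@5 c2@9 c3@9, authorship ...11..23
After op 6 (insert('l')): buffer="rqofalvgaall" (len 12), cursors c1@6 c2@12 c3@12, authorship ...111..2323

Answer: 6 12 12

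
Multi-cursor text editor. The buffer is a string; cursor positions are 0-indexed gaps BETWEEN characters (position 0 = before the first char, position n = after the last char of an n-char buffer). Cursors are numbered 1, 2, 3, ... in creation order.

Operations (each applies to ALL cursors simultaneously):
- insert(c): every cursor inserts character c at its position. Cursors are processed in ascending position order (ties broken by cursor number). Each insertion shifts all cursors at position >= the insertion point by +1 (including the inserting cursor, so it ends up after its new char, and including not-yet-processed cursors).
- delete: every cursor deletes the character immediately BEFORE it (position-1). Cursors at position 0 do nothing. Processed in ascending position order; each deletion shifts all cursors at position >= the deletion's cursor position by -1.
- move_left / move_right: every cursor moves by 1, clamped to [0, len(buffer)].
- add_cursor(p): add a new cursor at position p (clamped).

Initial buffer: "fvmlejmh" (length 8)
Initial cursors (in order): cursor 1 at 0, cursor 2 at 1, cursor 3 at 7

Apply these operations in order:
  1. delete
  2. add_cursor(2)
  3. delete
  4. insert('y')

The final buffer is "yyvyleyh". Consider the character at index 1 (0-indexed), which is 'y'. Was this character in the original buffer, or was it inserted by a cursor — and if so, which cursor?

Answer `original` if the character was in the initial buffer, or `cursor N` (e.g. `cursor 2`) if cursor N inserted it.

Answer: cursor 2

Derivation:
After op 1 (delete): buffer="vmlejh" (len 6), cursors c1@0 c2@0 c3@5, authorship ......
After op 2 (add_cursor(2)): buffer="vmlejh" (len 6), cursors c1@0 c2@0 c4@2 c3@5, authorship ......
After op 3 (delete): buffer="vleh" (len 4), cursors c1@0 c2@0 c4@1 c3@3, authorship ....
After op 4 (insert('y')): buffer="yyvyleyh" (len 8), cursors c1@2 c2@2 c4@4 c3@7, authorship 12.4..3.
Authorship (.=original, N=cursor N): 1 2 . 4 . . 3 .
Index 1: author = 2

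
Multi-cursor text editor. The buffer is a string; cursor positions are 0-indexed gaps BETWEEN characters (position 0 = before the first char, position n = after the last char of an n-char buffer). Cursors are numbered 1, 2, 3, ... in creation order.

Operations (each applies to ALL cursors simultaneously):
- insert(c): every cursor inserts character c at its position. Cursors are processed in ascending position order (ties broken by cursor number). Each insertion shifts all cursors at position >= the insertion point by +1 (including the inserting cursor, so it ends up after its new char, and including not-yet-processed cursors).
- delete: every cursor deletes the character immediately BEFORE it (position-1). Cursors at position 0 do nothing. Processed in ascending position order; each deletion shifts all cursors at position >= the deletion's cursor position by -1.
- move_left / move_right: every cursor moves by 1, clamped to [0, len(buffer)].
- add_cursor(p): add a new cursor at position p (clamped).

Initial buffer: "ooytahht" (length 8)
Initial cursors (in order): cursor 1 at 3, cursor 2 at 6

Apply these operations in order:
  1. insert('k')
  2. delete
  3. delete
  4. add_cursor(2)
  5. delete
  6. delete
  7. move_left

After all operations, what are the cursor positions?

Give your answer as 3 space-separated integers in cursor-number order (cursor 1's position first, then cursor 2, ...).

Answer: 0 0 0

Derivation:
After op 1 (insert('k')): buffer="ooyktahkht" (len 10), cursors c1@4 c2@8, authorship ...1...2..
After op 2 (delete): buffer="ooytahht" (len 8), cursors c1@3 c2@6, authorship ........
After op 3 (delete): buffer="ootaht" (len 6), cursors c1@2 c2@4, authorship ......
After op 4 (add_cursor(2)): buffer="ootaht" (len 6), cursors c1@2 c3@2 c2@4, authorship ......
After op 5 (delete): buffer="tht" (len 3), cursors c1@0 c3@0 c2@1, authorship ...
After op 6 (delete): buffer="ht" (len 2), cursors c1@0 c2@0 c3@0, authorship ..
After op 7 (move_left): buffer="ht" (len 2), cursors c1@0 c2@0 c3@0, authorship ..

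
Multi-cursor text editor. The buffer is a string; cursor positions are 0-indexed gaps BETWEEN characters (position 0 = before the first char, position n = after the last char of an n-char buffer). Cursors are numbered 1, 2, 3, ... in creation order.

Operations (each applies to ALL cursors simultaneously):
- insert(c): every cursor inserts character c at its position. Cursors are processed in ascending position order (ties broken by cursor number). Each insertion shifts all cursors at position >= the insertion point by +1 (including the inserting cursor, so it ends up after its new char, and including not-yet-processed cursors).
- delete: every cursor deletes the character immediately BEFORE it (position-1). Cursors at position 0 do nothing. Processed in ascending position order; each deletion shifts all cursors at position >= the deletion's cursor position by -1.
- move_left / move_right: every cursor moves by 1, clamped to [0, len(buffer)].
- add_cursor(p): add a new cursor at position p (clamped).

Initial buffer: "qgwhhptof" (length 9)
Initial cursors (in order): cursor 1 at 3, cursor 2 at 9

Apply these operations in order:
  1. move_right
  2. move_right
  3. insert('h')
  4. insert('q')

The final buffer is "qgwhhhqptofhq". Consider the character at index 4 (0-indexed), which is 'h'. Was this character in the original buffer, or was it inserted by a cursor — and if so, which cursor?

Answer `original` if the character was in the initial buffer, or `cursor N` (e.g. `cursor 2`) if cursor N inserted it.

After op 1 (move_right): buffer="qgwhhptof" (len 9), cursors c1@4 c2@9, authorship .........
After op 2 (move_right): buffer="qgwhhptof" (len 9), cursors c1@5 c2@9, authorship .........
After op 3 (insert('h')): buffer="qgwhhhptofh" (len 11), cursors c1@6 c2@11, authorship .....1....2
After op 4 (insert('q')): buffer="qgwhhhqptofhq" (len 13), cursors c1@7 c2@13, authorship .....11....22
Authorship (.=original, N=cursor N): . . . . . 1 1 . . . . 2 2
Index 4: author = original

Answer: original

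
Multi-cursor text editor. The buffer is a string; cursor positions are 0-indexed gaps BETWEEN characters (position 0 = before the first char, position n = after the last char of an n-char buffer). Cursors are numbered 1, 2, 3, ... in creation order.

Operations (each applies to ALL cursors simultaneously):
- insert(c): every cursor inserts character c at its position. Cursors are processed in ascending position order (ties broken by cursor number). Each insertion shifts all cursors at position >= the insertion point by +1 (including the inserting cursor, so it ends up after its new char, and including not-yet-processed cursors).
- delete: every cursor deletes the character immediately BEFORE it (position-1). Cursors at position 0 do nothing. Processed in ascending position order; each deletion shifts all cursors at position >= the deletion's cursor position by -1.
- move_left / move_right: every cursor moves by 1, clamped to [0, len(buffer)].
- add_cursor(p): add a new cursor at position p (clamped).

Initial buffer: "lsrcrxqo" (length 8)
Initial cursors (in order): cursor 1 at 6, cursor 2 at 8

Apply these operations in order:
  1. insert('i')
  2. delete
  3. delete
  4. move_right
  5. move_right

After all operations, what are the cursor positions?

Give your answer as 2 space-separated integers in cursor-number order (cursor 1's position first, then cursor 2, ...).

Answer: 6 6

Derivation:
After op 1 (insert('i')): buffer="lsrcrxiqoi" (len 10), cursors c1@7 c2@10, authorship ......1..2
After op 2 (delete): buffer="lsrcrxqo" (len 8), cursors c1@6 c2@8, authorship ........
After op 3 (delete): buffer="lsrcrq" (len 6), cursors c1@5 c2@6, authorship ......
After op 4 (move_right): buffer="lsrcrq" (len 6), cursors c1@6 c2@6, authorship ......
After op 5 (move_right): buffer="lsrcrq" (len 6), cursors c1@6 c2@6, authorship ......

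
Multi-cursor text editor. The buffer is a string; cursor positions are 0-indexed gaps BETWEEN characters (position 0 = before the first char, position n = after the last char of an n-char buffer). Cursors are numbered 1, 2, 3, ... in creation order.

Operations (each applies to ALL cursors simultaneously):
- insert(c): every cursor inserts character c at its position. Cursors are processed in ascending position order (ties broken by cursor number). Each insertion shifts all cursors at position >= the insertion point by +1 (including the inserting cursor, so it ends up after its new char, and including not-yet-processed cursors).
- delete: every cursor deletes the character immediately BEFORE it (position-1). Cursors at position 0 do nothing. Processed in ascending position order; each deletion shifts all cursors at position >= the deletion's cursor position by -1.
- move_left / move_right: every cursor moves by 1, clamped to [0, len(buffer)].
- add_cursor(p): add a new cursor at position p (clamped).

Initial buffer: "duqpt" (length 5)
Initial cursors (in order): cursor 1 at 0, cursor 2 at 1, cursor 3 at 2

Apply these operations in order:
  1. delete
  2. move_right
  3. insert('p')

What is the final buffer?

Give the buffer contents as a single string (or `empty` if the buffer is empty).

After op 1 (delete): buffer="qpt" (len 3), cursors c1@0 c2@0 c3@0, authorship ...
After op 2 (move_right): buffer="qpt" (len 3), cursors c1@1 c2@1 c3@1, authorship ...
After op 3 (insert('p')): buffer="qppppt" (len 6), cursors c1@4 c2@4 c3@4, authorship .123..

Answer: qppppt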